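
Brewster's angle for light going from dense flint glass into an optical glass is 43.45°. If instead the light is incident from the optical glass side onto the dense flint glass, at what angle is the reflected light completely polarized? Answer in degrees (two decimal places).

The two Brewster angles are complementary: θ_B' = 90° − θ_B = 90° − 43.45° = 46.55°.

θ_B' ≈ 46.55°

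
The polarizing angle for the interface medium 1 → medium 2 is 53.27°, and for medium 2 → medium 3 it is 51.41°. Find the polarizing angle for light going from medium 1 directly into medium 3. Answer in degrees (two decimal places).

n₂/n₁ = tan 53.27° = 1.3401 and n₃/n₂ = tan 51.41° = 1.2531.
Multiplying, n₃/n₁ = 1.3401 × 1.2531 = 1.6794, and θ_B(1→3) = arctan 1.6794 = 59.23°.

θ_B ≈ 59.23°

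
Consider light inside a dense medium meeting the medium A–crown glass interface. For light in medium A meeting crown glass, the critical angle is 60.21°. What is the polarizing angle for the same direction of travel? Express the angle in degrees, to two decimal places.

θ_B ≈ 40.95°

At the critical angle sin θ_c = n₂/n₁, giving n₂/n₁ = sin 60.21° = 0.8679.
Then tan θ_B = n₂/n₁ = 0.8679, so θ_B = arctan 0.8679 = 40.95°.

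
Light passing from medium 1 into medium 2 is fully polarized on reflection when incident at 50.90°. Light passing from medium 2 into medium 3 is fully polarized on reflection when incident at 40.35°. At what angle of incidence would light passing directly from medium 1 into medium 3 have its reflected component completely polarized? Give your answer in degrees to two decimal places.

θ_B ≈ 46.27°

tan θ_B(1→2) = n₂/n₁ = tan 50.90° = 1.2305.
tan θ_B(2→3) = n₃/n₂ = tan 40.35° = 0.8496.
Multiplying, n₃/n₁ = 1.2305 × 0.8496 = 1.0454, and θ_B(1→3) = arctan 1.0454 = 46.27°.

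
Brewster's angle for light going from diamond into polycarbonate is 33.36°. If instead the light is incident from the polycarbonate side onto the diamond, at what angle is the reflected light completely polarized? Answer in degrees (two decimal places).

θ_B' ≈ 56.64°

tan θ_B' = n₁/n₂ = 1/tan θ_B, so θ_B' = 90° − θ_B.
θ_B' = 90° − 33.36° = 56.64°.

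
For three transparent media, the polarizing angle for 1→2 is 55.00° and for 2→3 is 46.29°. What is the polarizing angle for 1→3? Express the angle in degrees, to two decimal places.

n₂/n₁ = tan 55.00° = 1.4281 and n₃/n₂ = tan 46.29° = 1.0461.
Multiplying, n₃/n₁ = 1.4281 × 1.0461 = 1.4939, and θ_B(1→3) = arctan 1.4939 = 56.20°.

θ_B ≈ 56.20°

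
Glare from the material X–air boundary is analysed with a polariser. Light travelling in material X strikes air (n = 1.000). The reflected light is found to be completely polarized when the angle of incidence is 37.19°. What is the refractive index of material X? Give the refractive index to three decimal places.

n ≈ 1.318

Brewster's law: tan θ_B = n₂/n₁ (light incident in material X, refracted into air).
n₁ = n₂ / tan θ_B = 1.000 / tan 37.19° = 1.318.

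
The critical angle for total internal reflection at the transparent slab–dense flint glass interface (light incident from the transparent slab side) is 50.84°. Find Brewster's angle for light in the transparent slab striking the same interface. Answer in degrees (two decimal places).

θ_B ≈ 37.79°

At the critical angle sin θ_c = n₂/n₁, giving n₂/n₁ = sin 50.84° = 0.7754.
Then tan θ_B = n₂/n₁ = 0.7754, so θ_B = arctan 0.7754 = 37.79°.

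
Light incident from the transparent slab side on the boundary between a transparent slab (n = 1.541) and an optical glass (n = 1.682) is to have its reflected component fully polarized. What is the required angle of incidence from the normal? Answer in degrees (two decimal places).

θ_B ≈ 47.50°

The reflected p-component vanishes when tan θ_B = n₂/n₁.
Here n₂/n₁ = 1.682/1.541 = 1.0915, and Brewster's law gives tan θ_B = n₂/n₁.
So θ_B = arctan 1.0915 = 47.50°.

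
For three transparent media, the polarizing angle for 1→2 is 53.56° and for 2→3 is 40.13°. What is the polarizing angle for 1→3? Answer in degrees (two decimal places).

θ_B ≈ 48.79°

tan θ_B(1→2) = n₂/n₁ = tan 53.56° = 1.3544.
tan θ_B(2→3) = n₃/n₂ = tan 40.13° = 0.8430.
n₃/n₁ = 1.1417. Then tan θ_B(1→3) = n₃/n₁, so θ_B(1→3) = arctan(1.1417) = 48.79°.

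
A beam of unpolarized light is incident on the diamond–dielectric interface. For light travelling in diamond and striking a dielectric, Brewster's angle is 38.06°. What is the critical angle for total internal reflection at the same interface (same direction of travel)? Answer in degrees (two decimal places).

From Brewster, n₂/n₁ = tan θ_B = tan 38.06° = 0.7830.
Then sin θ_c = n₂/n₁ = 0.7830, so θ_c = arcsin 0.7830 = 51.53°.

θ_c ≈ 51.53°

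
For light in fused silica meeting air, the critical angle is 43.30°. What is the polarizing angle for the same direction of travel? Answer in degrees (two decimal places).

θ_B ≈ 34.44°

At the critical angle sin θ_c = n₂/n₁, giving n₂/n₁ = sin 43.30° = 0.6858.
Then tan θ_B = n₂/n₁ = 0.6858, so θ_B = arctan 0.6858 = 34.44°.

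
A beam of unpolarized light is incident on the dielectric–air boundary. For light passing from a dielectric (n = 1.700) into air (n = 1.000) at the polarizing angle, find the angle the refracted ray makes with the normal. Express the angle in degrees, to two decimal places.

First find Brewster's angle: tan θ_B = 1.000/1.700 = 0.5882, giving θ_B = 30.47°.
At Brewster's angle the reflected and refracted rays are perpendicular, so θ_t = 90° − θ_B = 90° − 30.47° = 59.53°.

θ_t ≈ 59.53°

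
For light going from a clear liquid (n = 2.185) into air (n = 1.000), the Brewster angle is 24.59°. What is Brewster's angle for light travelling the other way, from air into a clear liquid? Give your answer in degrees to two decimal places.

θ_B' ≈ 65.41°

Reversing the direction swaps n₁ and n₂, so tan θ_B' = 1/tan θ_B and θ_B' = 90° − θ_B.
Hence θ_B' = 90° − 24.59° = 65.41°.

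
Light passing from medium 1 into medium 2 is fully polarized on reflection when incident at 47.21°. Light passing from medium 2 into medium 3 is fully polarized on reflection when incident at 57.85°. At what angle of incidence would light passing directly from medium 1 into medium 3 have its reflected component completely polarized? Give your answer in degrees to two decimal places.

Each Brewster angle gives a ratio: n₂/n₁ = tan 47.21° = 1.0803, n₃/n₂ = tan 57.85° = 1.5911.
n₃/n₁ = 1.7188. Then tan θ_B(1→3) = n₃/n₁, so θ_B(1→3) = arctan(1.7188) = 59.81°.

θ_B ≈ 59.81°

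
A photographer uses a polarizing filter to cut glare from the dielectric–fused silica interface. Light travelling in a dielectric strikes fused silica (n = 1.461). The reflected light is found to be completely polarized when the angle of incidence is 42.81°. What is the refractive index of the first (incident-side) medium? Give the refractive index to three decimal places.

n ≈ 1.577

Brewster's law: tan θ_B = n₂/n₁ (light incident in a dielectric, refracted into fused silica).
n₁ = n₂ / tan θ_B = 1.461 / tan 42.81° = 1.577.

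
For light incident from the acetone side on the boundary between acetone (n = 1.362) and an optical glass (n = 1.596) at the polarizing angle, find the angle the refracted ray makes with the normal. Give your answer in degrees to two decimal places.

θ_B = arctan(n₂/n₁) = arctan(1.596/1.362) = 49.52°.
The refracted ray is perpendicular to the reflected ray, so θ_t = 90° − θ_B = 40.48°.

θ_t ≈ 40.48°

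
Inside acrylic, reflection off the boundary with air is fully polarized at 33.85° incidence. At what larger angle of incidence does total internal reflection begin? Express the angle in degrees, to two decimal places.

From Brewster, n₂/n₁ = tan θ_B = tan 33.85° = 0.6707.
Then sin θ_c = n₂/n₁ = 0.6707, so θ_c = arcsin 0.6707 = 42.12°.

θ_c ≈ 42.12°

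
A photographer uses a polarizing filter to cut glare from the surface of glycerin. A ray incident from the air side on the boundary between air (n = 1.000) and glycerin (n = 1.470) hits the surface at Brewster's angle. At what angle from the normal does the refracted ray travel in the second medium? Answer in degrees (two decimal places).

θ_t ≈ 34.23°

First find Brewster's angle: tan θ_B = 1.470/1.000 = 1.4700, giving θ_B = 55.77°.
At Brewster's angle the reflected and refracted rays are perpendicular, so θ_t = 90° − θ_B = 90° − 55.77° = 34.23°.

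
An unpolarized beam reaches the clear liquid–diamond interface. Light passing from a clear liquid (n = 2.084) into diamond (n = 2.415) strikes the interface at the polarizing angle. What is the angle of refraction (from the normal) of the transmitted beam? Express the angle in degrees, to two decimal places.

θ_t ≈ 40.79°

First find Brewster's angle: tan θ_B = 2.415/2.084 = 1.1588, giving θ_B = 49.21°.
The refracted ray is perpendicular to the reflected ray, so θ_t = 90° − θ_B = 40.79°.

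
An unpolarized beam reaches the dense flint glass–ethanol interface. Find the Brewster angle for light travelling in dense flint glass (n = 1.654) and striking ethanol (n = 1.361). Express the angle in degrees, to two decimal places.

Brewster's condition: tan θ_B = n₂/n₁ = 1.361/1.654 = 0.8229. Taking the arctangent, θ_B = 39.45°.

θ_B ≈ 39.45°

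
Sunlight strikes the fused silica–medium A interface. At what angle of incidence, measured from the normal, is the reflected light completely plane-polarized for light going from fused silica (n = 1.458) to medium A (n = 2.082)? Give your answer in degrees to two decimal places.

tan θ_B = n₂/n₁ = 2.082/1.458 = 1.4280.
So θ_B = arctan 1.4280 = 55.00°.

θ_B ≈ 55.00°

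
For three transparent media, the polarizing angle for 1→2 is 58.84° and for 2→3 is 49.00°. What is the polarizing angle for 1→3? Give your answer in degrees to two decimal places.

θ_B ≈ 62.27°

tan θ_B(1→2) = n₂/n₁ = tan 58.84° = 1.6538.
tan θ_B(2→3) = n₃/n₂ = tan 49.00° = 1.1504.
n₃/n₁ = 1.9025. Then tan θ_B(1→3) = n₃/n₁, so θ_B(1→3) = arctan(1.9025) = 62.27°.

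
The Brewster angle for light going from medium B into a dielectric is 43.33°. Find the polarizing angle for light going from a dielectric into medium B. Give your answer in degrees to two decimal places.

tan θ_B' = n₁/n₂ = 1/tan θ_B, so θ_B' = 90° − θ_B.
θ_B' = 90° − 43.33° = 46.67°.

θ_B' ≈ 46.67°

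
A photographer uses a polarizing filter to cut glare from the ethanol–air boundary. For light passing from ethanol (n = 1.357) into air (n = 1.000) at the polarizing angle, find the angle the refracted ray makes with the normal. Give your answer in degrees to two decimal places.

tan θ_B = n₂/n₁ = 1.000/1.357 = 0.7369, so θ_B = 36.39°.
Since θ_B + θ_t = 90° at Brewster incidence, θ_t = 90° − 36.39° = 53.61°.

θ_t ≈ 53.61°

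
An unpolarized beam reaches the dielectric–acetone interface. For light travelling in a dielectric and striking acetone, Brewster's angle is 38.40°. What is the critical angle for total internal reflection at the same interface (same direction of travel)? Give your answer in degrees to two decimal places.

θ_c ≈ 52.43°

n₂/n₁ = tan 38.40° = 0.7926; the critical angle satisfies sin θ_c = n₂/n₁.
θ_c = arcsin(0.7926) = 52.43°.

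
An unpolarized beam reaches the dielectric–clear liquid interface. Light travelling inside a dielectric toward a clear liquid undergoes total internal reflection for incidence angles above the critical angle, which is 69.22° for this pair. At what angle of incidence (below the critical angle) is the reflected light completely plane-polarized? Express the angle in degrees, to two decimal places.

θ_B ≈ 43.07°

At the critical angle sin θ_c = n₂/n₁, giving n₂/n₁ = sin 69.22° = 0.9349.
Then tan θ_B = n₂/n₁ = 0.9349, so θ_B = arctan 0.9349 = 43.07°.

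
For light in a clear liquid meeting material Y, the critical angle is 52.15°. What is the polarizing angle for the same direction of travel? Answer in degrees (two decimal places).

θ_B ≈ 38.30°

n₂/n₁ = sin θ_c = sin 52.15° = 0.7896.
tan θ_B equals the same ratio, so θ_B = arctan(0.7896) = 38.30°.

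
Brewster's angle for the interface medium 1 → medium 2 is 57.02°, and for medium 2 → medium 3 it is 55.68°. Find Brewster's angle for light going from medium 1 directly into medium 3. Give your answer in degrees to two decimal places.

Each Brewster angle gives a ratio: n₂/n₁ = tan 57.02° = 1.5410, n₃/n₂ = tan 55.68° = 1.4648.
Multiplying, n₃/n₁ = 1.5410 × 1.4648 = 2.2574, and θ_B(1→3) = arctan 2.2574 = 66.11°.

θ_B ≈ 66.11°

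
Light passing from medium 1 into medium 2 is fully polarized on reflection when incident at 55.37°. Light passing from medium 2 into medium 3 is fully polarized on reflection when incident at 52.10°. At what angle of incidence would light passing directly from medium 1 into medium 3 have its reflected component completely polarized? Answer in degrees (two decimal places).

θ_B ≈ 61.74°

tan θ_B(1→2) = n₂/n₁ = tan 55.37° = 1.4480.
tan θ_B(2→3) = n₃/n₂ = tan 52.10° = 1.2846.
Multiplying, n₃/n₁ = 1.4480 × 1.2846 = 1.8600, and θ_B(1→3) = arctan 1.8600 = 61.74°.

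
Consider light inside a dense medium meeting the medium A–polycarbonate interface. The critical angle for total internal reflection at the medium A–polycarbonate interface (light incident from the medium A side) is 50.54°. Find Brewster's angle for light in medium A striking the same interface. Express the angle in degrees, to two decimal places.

θ_B ≈ 37.67°

sin θ_c = n₂/n₁, so n₂/n₁ = sin 50.54° = 0.7721.
Brewster: tan θ_B = n₂/n₁ = 0.7721.
θ_B = arctan(0.7721) = 37.67°.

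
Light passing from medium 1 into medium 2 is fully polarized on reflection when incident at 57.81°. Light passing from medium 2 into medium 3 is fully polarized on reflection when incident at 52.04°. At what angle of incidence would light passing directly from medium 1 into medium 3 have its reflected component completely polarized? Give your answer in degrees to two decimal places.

Each Brewster angle gives a ratio: n₂/n₁ = tan 57.81° = 1.5886, n₃/n₂ = tan 52.04° = 1.2818.
n₃/n₁ = 2.0362. Then tan θ_B(1→3) = n₃/n₁, so θ_B(1→3) = arctan(2.0362) = 63.84°.

θ_B ≈ 63.84°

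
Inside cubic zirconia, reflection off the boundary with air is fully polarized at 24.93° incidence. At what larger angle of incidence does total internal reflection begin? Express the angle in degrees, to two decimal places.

n₂/n₁ = tan 24.93° = 0.4648; the critical angle satisfies sin θ_c = n₂/n₁.
θ_c = arcsin(0.4648) = 27.70°.

θ_c ≈ 27.70°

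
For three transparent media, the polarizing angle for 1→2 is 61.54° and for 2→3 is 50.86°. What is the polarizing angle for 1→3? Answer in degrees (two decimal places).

θ_B ≈ 66.20°

Each Brewster angle gives a ratio: n₂/n₁ = tan 61.54° = 1.8448, n₃/n₂ = tan 50.86° = 1.2287.
So n₃/n₁ = (n₂/n₁)(n₃/n₂) = 1.8448 × 1.2287 = 2.2668.
θ_B(1→3) = arctan(2.2668) = 66.20°.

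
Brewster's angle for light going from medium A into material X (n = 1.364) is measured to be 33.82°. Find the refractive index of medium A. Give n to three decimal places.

At Brewster's angle, tan θ_B = n₂/n₁ with n₁ on the incident side (medium A) and n₂ on the transmitted side (material X).
n₁ = n₂ / tan θ_B = 1.364 / tan 33.82° = 2.036.

n ≈ 2.036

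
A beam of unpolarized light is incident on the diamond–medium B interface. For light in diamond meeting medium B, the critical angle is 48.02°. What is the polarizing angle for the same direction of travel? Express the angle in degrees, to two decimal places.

θ_B ≈ 36.63°

n₂/n₁ = sin θ_c = sin 48.02° = 0.7434.
tan θ_B equals the same ratio, so θ_B = arctan(0.7434) = 36.63°.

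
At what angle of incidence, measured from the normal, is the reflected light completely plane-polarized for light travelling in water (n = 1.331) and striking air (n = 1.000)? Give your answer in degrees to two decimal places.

θ_B ≈ 36.92°

Brewster's condition: tan θ_B = n₂/n₁ = 1.000/1.331 = 0.7513. Taking the arctangent, θ_B = 36.92°.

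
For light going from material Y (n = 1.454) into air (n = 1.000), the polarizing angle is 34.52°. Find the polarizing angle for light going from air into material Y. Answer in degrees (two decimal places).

tan θ_B' = n₁/n₂ = 1/tan θ_B, so θ_B' = 90° − θ_B.
θ_B' = 90° − 34.52° = 55.48°.

θ_B' ≈ 55.48°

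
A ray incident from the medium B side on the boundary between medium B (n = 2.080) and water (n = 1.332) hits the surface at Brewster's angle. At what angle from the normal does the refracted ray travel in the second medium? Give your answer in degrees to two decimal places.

θ_t ≈ 57.37°

First find Brewster's angle: tan θ_B = 1.332/2.080 = 0.6404, giving θ_B = 32.63°.
At Brewster's angle the reflected and refracted rays are perpendicular, so θ_t = 90° − θ_B = 90° − 32.63° = 57.37°.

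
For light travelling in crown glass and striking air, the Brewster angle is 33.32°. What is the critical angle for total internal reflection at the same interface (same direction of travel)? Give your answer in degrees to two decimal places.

From Brewster, n₂/n₁ = tan θ_B = tan 33.32° = 0.6574.
Then sin θ_c = n₂/n₁ = 0.6574, so θ_c = arcsin 0.6574 = 41.10°.

θ_c ≈ 41.10°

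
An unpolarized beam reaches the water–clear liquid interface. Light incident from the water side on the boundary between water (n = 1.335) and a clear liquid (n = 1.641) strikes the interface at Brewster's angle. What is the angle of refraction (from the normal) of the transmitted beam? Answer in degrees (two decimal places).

θ_B = arctan(n₂/n₁) = arctan(1.641/1.335) = 50.87°.
Since θ_B + θ_t = 90° at Brewster incidence, θ_t = 90° − 50.87° = 39.13°.

θ_t ≈ 39.13°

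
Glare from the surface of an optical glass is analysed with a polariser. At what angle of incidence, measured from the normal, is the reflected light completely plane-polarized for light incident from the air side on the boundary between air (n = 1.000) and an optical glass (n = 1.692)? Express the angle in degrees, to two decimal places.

tan θ_B = n₂/n₁ = 1.692/1.000 = 1.6920. Taking the arctangent, θ_B = 59.42°.

θ_B ≈ 59.42°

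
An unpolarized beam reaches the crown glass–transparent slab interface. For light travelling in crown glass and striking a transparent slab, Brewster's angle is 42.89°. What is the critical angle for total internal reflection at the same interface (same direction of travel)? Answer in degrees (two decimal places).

θ_c ≈ 68.27°

From Brewster, n₂/n₁ = tan θ_B = tan 42.89° = 0.9289.
Then sin θ_c = n₂/n₁ = 0.9289, so θ_c = arcsin 0.9289 = 68.27°.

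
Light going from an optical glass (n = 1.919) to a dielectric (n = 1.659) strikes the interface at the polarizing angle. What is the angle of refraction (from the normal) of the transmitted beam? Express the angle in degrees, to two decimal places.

θ_t ≈ 49.16°

tan θ_B = n₂/n₁ = 1.659/1.919 = 0.8645, so θ_B = 40.84°.
The refracted ray is perpendicular to the reflected ray, so θ_t = 90° − θ_B = 49.16°.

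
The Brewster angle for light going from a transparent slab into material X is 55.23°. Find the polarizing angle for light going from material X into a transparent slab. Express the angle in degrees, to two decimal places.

θ_B' ≈ 34.77°

Reversing the direction swaps n₁ and n₂, so tan θ_B' = 1/tan θ_B and θ_B' = 90° − θ_B.
Hence θ_B' = 90° − 55.23° = 34.77°.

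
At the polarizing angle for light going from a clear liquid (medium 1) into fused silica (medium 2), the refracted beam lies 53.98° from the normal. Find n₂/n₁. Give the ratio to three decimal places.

At Brewster incidence θ_B = 90° − θ_t = 90° − 53.98° = 36.02°.
Then n₂/n₁ = tan θ_B = tan 36.02° = 0.727.

n₂/n₁ ≈ 0.727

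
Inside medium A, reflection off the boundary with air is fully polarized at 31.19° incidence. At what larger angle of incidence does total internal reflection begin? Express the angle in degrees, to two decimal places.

From Brewster, n₂/n₁ = tan θ_B = tan 31.19° = 0.6054.
Then sin θ_c = n₂/n₁ = 0.6054, so θ_c = arcsin 0.6054 = 37.26°.

θ_c ≈ 37.26°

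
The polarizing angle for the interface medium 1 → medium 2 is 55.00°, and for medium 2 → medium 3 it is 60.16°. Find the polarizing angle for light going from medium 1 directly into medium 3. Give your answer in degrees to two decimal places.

θ_B ≈ 68.12°

Each Brewster angle gives a ratio: n₂/n₁ = tan 55.00° = 1.4281, n₃/n₂ = tan 60.16° = 1.7433.
Multiplying, n₃/n₁ = 1.4281 × 1.7433 = 2.4897, and θ_B(1→3) = arctan 2.4897 = 68.12°.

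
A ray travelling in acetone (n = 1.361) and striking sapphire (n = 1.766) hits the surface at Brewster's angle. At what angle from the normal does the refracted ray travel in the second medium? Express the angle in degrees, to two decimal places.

tan θ_B = n₂/n₁ = 1.766/1.361 = 1.2976, so θ_B = 52.38°.
At Brewster's angle the reflected and refracted rays are perpendicular, so θ_t = 90° − θ_B = 90° − 52.38° = 37.62°.

θ_t ≈ 37.62°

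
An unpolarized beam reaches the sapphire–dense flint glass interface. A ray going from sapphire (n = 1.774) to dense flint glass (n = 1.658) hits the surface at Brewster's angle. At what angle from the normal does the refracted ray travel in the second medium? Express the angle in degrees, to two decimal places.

tan θ_B = n₂/n₁ = 1.658/1.774 = 0.9346, so θ_B = 43.06°.
Since θ_B + θ_t = 90° at Brewster incidence, θ_t = 90° − 43.06° = 46.94°.

θ_t ≈ 46.94°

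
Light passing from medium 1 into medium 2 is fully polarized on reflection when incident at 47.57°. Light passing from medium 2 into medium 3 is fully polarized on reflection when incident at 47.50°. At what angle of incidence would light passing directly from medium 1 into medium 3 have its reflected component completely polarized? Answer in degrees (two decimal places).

n₂/n₁ = tan 47.57° = 1.0940 and n₃/n₂ = tan 47.50° = 1.0913.
So n₃/n₁ = (n₂/n₁)(n₃/n₂) = 1.0940 × 1.0913 = 1.1939.
θ_B(1→3) = arctan(1.1939) = 50.05°.

θ_B ≈ 50.05°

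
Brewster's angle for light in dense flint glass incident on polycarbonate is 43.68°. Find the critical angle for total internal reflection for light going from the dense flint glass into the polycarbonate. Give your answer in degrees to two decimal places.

tan θ_B = n₂/n₁ = tan 43.68° = 0.9550.
Total internal reflection: sin θ_c = n₂/n₁ = 0.9550.
θ_c = arcsin(0.9550) = 72.74°.

θ_c ≈ 72.74°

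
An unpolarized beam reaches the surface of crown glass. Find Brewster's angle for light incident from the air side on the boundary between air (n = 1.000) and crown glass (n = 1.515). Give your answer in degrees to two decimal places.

θ_B ≈ 56.57°

Brewster's condition: tan θ_B = n₂/n₁ = 1.515/1.000 = 1.5150. Taking the arctangent, θ_B = 56.57°.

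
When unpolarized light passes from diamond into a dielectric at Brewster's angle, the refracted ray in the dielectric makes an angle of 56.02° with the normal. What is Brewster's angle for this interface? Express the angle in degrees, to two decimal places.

θ_B ≈ 33.98°

At Brewster's angle the reflected and refracted rays are perpendicular, so θ_B + θ_t = 90°.
So θ_B = 90° − θ_t = 90° − 56.02° = 33.98°.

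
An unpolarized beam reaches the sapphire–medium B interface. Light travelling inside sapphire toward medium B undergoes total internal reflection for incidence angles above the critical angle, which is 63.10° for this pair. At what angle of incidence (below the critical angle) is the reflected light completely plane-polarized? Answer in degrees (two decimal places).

θ_B ≈ 41.73°

At the critical angle sin θ_c = n₂/n₁, giving n₂/n₁ = sin 63.10° = 0.8918.
Then tan θ_B = n₂/n₁ = 0.8918, so θ_B = arctan 0.8918 = 41.73°.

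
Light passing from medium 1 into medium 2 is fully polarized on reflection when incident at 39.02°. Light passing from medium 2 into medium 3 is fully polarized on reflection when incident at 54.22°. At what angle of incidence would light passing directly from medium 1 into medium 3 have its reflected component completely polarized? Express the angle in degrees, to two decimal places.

tan θ_B(1→2) = n₂/n₁ = tan 39.02° = 0.8104.
tan θ_B(2→3) = n₃/n₂ = tan 54.22° = 1.3876.
n₃/n₁ = 1.1244. Then tan θ_B(1→3) = n₃/n₁, so θ_B(1→3) = arctan(1.1244) = 48.35°.

θ_B ≈ 48.35°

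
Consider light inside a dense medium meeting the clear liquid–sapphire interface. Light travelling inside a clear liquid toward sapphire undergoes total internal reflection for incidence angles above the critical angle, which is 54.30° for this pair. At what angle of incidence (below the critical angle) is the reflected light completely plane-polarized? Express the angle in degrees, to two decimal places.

sin θ_c = n₂/n₁, so n₂/n₁ = sin 54.30° = 0.8121.
Brewster: tan θ_B = n₂/n₁ = 0.8121.
θ_B = arctan(0.8121) = 39.08°.

θ_B ≈ 39.08°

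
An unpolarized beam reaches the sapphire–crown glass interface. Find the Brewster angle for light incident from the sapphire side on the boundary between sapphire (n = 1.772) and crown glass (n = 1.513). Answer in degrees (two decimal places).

The reflected p-component vanishes when tan θ_B = n₂/n₁.
Brewster's condition: tan θ_B = n₂/n₁ = 1.513/1.772 = 0.8538.
θ_B = arctan(0.8538) = 40.49°.

θ_B ≈ 40.49°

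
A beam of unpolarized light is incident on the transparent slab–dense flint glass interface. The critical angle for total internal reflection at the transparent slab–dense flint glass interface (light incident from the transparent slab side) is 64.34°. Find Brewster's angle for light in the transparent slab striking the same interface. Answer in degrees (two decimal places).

θ_B ≈ 42.03°

sin θ_c = n₂/n₁, so n₂/n₁ = sin 64.34° = 0.9014.
Brewster: tan θ_B = n₂/n₁ = 0.9014.
θ_B = arctan(0.9014) = 42.03°.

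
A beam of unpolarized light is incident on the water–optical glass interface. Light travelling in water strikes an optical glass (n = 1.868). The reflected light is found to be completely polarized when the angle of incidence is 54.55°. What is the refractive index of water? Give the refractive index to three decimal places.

Full polarization of the reflected beam means tan θ_B = n₂/n₁, where n₁ is the incident medium (water).
n₁ = n₂ / tan θ_B = 1.868 / tan 54.55° = 1.330.

n ≈ 1.330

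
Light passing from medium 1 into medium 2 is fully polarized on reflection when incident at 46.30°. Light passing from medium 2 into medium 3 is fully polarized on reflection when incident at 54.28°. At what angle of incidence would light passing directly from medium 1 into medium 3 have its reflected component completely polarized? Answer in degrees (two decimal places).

tan θ_B(1→2) = n₂/n₁ = tan 46.30° = 1.0464.
tan θ_B(2→3) = n₃/n₂ = tan 54.28° = 1.3906.
Multiplying, n₃/n₁ = 1.0464 × 1.3906 = 1.4552, and θ_B(1→3) = arctan 1.4552 = 55.50°.

θ_B ≈ 55.50°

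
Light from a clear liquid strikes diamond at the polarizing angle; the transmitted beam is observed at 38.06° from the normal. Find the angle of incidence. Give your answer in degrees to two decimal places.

θ_B ≈ 51.94°

At Brewster's angle the reflected and refracted rays are perpendicular, so θ_B + θ_t = 90°.
θ_B = 90° − 38.06° = 51.94°.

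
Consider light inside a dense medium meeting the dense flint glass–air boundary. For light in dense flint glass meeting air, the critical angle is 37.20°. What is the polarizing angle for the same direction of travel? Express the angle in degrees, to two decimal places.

θ_B ≈ 31.16°

At the critical angle sin θ_c = n₂/n₁, giving n₂/n₁ = sin 37.20° = 0.6046.
Then tan θ_B = n₂/n₁ = 0.6046, so θ_B = arctan 0.6046 = 31.16°.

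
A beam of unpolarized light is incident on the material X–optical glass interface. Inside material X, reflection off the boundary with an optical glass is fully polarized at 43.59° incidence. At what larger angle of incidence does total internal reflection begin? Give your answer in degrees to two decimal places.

θ_c ≈ 72.17°

tan θ_B = n₂/n₁ = tan 43.59° = 0.9520.
Total internal reflection: sin θ_c = n₂/n₁ = 0.9520.
θ_c = arcsin(0.9520) = 72.17°.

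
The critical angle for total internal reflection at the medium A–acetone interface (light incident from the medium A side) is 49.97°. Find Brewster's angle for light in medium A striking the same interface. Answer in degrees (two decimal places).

θ_B ≈ 37.44°

sin θ_c = n₂/n₁, so n₂/n₁ = sin 49.97° = 0.7657.
Brewster: tan θ_B = n₂/n₁ = 0.7657.
θ_B = arctan(0.7657) = 37.44°.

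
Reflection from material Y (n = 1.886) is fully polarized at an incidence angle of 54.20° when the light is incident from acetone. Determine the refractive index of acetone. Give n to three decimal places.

n ≈ 1.360

Brewster's law: tan θ_B = n₂/n₁ (light incident in acetone, refracted into material Y).
n₁ = n₂ / tan θ_B = 1.886 / tan 54.20° = 1.360.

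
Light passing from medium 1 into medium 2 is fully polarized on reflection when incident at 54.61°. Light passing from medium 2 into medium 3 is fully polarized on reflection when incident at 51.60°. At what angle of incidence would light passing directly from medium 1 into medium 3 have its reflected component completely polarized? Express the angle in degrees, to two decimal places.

θ_B ≈ 60.62°

tan θ_B(1→2) = n₂/n₁ = tan 54.61° = 1.4077.
tan θ_B(2→3) = n₃/n₂ = tan 51.60° = 1.2617.
So n₃/n₁ = (n₂/n₁)(n₃/n₂) = 1.4077 × 1.2617 = 1.7760.
θ_B(1→3) = arctan(1.7760) = 60.62°.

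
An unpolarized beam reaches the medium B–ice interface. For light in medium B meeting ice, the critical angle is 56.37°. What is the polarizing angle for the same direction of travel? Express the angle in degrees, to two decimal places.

θ_B ≈ 39.78°

sin θ_c = n₂/n₁, so n₂/n₁ = sin 56.37° = 0.8326.
Brewster: tan θ_B = n₂/n₁ = 0.8326.
θ_B = arctan(0.8326) = 39.78°.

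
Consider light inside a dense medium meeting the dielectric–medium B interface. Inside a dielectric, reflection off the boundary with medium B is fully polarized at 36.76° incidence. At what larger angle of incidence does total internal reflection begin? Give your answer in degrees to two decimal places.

θ_c ≈ 48.33°

From Brewster, n₂/n₁ = tan θ_B = tan 36.76° = 0.7470.
Then sin θ_c = n₂/n₁ = 0.7470, so θ_c = arcsin 0.7470 = 48.33°.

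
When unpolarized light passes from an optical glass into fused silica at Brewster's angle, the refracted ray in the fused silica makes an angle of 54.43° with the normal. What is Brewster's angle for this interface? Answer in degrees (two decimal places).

θ_B ≈ 35.57°

Brewster's condition makes the reflected and refracted beams perpendicular: θ_B + θ_t = 90°.
So θ_B = 90° − θ_t = 90° − 54.43° = 35.57°.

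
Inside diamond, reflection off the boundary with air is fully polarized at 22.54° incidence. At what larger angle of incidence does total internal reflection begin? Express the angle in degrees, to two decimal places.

tan θ_B = n₂/n₁ = tan 22.54° = 0.4150.
Total internal reflection: sin θ_c = n₂/n₁ = 0.4150.
θ_c = arcsin(0.4150) = 24.52°.

θ_c ≈ 24.52°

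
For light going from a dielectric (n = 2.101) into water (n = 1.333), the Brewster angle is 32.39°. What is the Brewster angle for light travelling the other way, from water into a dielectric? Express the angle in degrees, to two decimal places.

tan θ_B' = n₁/n₂ = 1/tan θ_B, so θ_B' = 90° − θ_B.
θ_B' = 90° − 32.39° = 57.61°.

θ_B' ≈ 57.61°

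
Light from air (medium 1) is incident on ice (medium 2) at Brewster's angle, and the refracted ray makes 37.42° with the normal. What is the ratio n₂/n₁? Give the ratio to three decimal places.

n₂/n₁ ≈ 1.307

At Brewster incidence θ_B = 90° − θ_t = 90° − 37.42° = 52.58°.
Then n₂/n₁ = tan θ_B = tan 52.58° = 1.307.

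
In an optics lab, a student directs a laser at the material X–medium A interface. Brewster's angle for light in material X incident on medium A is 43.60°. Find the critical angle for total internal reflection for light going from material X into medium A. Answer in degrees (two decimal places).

n₂/n₁ = tan 43.60° = 0.9523; the critical angle satisfies sin θ_c = n₂/n₁.
θ_c = arcsin(0.9523) = 72.23°.

θ_c ≈ 72.23°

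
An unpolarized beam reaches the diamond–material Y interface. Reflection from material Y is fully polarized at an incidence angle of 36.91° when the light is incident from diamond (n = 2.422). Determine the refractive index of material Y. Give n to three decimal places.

Full polarization of the reflected beam means tan θ_B = n₂/n₁, where n₁ is the incident medium (diamond).
n₂ = n₁ tan θ_B = 2.422 × tan 36.91° = 1.819.

n ≈ 1.819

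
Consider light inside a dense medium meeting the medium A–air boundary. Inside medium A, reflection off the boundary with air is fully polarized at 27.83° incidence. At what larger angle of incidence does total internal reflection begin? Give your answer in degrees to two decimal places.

θ_c ≈ 31.86°

n₂/n₁ = tan 27.83° = 0.5279; the critical angle satisfies sin θ_c = n₂/n₁.
θ_c = arcsin(0.5279) = 31.86°.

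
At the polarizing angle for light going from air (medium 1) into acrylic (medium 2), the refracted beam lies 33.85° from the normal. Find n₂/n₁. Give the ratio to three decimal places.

n₂/n₁ ≈ 1.491

At Brewster incidence θ_B = 90° − θ_t = 90° − 33.85° = 56.15°.
tan θ_B = n₂/n₁, so n₂/n₁ = tan 56.15° = 1.491.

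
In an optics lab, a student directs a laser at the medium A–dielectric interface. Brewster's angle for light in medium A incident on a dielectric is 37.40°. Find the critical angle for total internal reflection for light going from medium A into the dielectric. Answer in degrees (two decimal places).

θ_c ≈ 49.87°

tan θ_B = n₂/n₁ = tan 37.40° = 0.7646.
Total internal reflection: sin θ_c = n₂/n₁ = 0.7646.
θ_c = arcsin(0.7646) = 49.87°.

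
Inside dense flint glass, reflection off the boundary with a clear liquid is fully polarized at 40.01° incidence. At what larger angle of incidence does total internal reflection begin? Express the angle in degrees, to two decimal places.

θ_c ≈ 57.08°

tan θ_B = n₂/n₁ = tan 40.01° = 0.8394.
Total internal reflection: sin θ_c = n₂/n₁ = 0.8394.
θ_c = arcsin(0.8394) = 57.08°.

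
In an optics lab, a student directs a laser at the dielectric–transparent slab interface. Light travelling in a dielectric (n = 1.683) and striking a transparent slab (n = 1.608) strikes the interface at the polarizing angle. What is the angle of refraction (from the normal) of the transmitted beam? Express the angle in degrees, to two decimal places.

θ_B = arctan(n₂/n₁) = arctan(1.608/1.683) = 43.69°.
At Brewster's angle the reflected and refracted rays are perpendicular, so θ_t = 90° − θ_B = 90° − 43.69° = 46.31°.

θ_t ≈ 46.31°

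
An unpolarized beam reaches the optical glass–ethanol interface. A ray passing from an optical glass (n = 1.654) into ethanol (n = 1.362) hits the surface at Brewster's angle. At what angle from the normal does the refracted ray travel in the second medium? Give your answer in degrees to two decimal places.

θ_t ≈ 50.53°

θ_B = arctan(n₂/n₁) = arctan(1.362/1.654) = 39.47°.
At Brewster's angle the reflected and refracted rays are perpendicular, so θ_t = 90° − θ_B = 90° − 39.47° = 50.53°.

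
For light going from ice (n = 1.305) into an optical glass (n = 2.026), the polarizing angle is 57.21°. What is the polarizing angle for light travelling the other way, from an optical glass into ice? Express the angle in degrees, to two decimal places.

Reversing the direction swaps n₁ and n₂, so tan θ_B' = 1/tan θ_B and θ_B' = 90° − θ_B.
Hence θ_B' = 90° − 57.21° = 32.79°.

θ_B' ≈ 32.79°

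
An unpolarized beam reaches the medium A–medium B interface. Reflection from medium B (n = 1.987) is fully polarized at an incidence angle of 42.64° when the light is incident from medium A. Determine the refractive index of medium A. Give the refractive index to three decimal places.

Full polarization of the reflected beam means tan θ_B = n₂/n₁, where n₁ is the incident medium (medium A).
n₁ = n₂ / tan θ_B = 1.987 / tan 42.64° = 2.158.

n ≈ 2.158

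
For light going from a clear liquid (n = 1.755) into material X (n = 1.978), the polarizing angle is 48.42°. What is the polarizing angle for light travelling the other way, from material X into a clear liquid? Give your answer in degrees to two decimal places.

tan θ_B' = n₁/n₂ = 1/tan θ_B, so θ_B' = 90° − θ_B.
θ_B' = 90° − 48.42° = 41.58°.

θ_B' ≈ 41.58°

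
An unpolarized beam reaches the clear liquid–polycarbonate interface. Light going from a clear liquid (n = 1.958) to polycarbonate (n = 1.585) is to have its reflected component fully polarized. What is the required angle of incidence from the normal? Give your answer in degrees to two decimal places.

tan θ_B = n₂/n₁ = 1.585/1.958 = 0.8095.
So θ_B = arctan 0.8095 = 38.99°.

θ_B ≈ 38.99°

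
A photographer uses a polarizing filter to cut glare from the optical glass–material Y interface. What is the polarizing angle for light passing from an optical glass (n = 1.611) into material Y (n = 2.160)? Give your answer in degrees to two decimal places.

θ_B ≈ 53.28°

The reflected p-component vanishes when tan θ_B = n₂/n₁.
Brewster's condition: tan θ_B = n₂/n₁ = 2.160/1.611 = 1.3408. Taking the arctangent, θ_B = 53.28°.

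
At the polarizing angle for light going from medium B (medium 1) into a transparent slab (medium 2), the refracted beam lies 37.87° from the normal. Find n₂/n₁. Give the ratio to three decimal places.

θ_B + θ_t = 90°, so θ_B = 90° − 37.87° = 52.13°.
Then n₂/n₁ = tan θ_B = tan 52.13° = 1.286.

n₂/n₁ ≈ 1.286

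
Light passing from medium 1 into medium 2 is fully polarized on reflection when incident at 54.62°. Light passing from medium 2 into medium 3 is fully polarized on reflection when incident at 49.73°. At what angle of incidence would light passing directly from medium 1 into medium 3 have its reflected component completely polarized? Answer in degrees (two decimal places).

θ_B ≈ 58.97°

n₂/n₁ = tan 54.62° = 1.4082 and n₃/n₂ = tan 49.73° = 1.1804.
Multiplying, n₃/n₁ = 1.4082 × 1.1804 = 1.6622, and θ_B(1→3) = arctan 1.6622 = 58.97°.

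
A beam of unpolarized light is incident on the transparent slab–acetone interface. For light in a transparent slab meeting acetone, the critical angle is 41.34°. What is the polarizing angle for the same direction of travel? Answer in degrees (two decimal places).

θ_B ≈ 33.45°

sin θ_c = n₂/n₁, so n₂/n₁ = sin 41.34° = 0.6605.
Brewster: tan θ_B = n₂/n₁ = 0.6605.
θ_B = arctan(0.6605) = 33.45°.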